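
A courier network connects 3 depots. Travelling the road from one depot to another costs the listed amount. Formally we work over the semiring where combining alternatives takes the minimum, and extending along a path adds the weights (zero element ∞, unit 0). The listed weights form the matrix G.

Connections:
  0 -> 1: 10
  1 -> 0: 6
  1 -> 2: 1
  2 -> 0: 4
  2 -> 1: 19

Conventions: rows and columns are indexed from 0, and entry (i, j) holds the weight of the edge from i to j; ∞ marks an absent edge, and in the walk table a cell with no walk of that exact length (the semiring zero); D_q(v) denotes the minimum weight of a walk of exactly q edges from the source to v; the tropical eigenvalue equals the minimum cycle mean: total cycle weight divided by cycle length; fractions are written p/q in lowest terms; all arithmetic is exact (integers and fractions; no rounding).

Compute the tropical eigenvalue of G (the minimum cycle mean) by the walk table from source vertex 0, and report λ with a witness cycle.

q=0: [0, ∞, ∞]
q=1: [∞, 10, ∞]
q=2: [16, ∞, 11]
q=3: [15, 26, ∞]
Optimal cycle mean attained by: cycle 0->1->2->0, total 10 + 1 + 4, length 3.
Answer: λ = 5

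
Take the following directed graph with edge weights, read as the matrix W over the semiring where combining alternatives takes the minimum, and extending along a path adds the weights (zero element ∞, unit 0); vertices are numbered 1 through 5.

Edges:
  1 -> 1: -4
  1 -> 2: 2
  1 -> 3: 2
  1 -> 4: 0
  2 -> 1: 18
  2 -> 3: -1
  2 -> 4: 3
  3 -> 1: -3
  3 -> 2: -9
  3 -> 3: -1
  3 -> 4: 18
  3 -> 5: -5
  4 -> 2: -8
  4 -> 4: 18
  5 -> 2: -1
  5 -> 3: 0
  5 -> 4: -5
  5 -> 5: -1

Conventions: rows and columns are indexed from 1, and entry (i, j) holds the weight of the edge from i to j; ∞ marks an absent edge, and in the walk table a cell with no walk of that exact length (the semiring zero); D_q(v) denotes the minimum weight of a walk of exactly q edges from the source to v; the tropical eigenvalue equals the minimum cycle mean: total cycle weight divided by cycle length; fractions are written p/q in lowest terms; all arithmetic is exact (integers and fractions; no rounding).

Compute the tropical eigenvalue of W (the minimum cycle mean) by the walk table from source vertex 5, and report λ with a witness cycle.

q=0: [∞, ∞, ∞, ∞, 0]
q=1: [∞, -1, 0, -5, -1]
q=2: [-3, -13, -2, -6, -5]
q=3: [-7, -14, -14, -10, -7]
q=4: [-17, -23, -15, -12, -19]
q=5: [-21, -24, -24, -24, -20]
Optimal cycle mean attained by: cycle 2->3->2, total (-1) + (-9), length 2.
Answer: λ = -5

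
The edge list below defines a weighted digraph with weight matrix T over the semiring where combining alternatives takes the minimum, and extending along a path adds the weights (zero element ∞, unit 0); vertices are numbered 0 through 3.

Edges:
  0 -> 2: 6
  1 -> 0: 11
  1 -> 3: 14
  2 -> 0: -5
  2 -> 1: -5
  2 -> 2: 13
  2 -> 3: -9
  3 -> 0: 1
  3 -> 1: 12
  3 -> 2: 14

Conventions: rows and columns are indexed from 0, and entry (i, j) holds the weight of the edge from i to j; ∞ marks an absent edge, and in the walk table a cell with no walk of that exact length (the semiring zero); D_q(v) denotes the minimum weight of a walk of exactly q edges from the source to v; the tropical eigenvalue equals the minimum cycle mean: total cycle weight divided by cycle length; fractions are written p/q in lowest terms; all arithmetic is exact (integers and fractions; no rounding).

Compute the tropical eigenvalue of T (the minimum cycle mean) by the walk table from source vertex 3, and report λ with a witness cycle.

q=0: [∞, ∞, ∞, 0]
q=1: [1, 12, 14, ∞]
q=2: [9, 9, 7, 5]
q=3: [2, 2, 15, -2]
q=4: [-1, 10, 8, 6]
Optimal cycle mean attained by: cycle 0->2->3->0, total 6 + (-9) + 1, length 3.
Answer: λ = -2/3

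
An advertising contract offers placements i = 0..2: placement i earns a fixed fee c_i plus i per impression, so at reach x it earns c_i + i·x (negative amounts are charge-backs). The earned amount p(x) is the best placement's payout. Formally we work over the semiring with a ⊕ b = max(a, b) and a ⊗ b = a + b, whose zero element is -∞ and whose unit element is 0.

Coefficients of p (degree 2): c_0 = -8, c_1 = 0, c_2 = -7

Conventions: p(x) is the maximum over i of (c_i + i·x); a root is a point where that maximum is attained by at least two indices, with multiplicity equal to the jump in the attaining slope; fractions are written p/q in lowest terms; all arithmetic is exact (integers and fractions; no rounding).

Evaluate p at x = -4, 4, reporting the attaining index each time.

p(-4) = max(-8+0·(-4)=-8, 0+1·(-4)=-4, -7+2·(-4)=-15) = -4 (attained by i=1)
p(4) = max(-8+0·4=-8, 0+1·4=4, -7+2·4=1) = 4 (attained by i=1)
Answer: p(-4) = -4; p(4) = 4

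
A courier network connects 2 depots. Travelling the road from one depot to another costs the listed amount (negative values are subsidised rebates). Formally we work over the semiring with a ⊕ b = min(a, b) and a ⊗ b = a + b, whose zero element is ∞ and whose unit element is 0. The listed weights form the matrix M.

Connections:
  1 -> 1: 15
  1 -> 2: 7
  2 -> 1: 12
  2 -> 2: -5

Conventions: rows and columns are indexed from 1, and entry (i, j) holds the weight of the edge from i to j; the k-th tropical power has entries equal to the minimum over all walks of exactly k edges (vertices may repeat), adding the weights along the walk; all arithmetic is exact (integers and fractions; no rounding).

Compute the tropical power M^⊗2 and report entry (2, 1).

M^⊗2:
  [19, 2]
  [7, -10]
Key observation: the optimum is the walk 2->2->1, with weight (-5) + 12 = 7.
Optimal value attained by: walk 2->2->1.
Answer: (M^⊗2)[2][1] = 7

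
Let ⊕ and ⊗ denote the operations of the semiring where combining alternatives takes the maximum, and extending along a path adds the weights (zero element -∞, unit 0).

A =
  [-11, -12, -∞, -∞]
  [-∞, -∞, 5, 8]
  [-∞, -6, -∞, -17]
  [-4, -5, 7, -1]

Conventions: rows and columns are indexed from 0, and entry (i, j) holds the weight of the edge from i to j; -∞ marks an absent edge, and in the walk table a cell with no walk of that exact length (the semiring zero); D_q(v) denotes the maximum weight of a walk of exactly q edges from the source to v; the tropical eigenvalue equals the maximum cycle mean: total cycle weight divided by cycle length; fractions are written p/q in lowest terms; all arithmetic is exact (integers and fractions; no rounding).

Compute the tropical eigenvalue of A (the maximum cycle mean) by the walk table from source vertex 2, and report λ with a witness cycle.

q=0: [-∞, -∞, 0, -∞]
q=1: [-∞, -6, -∞, -17]
q=2: [-21, -22, -1, 2]
q=3: [-2, -3, 9, 1]
q=4: [-3, 3, 8, 5]
Optimal cycle mean attained by: cycle 1->3->2->1, total 8 + 7 + (-6), length 3.
Answer: λ = 3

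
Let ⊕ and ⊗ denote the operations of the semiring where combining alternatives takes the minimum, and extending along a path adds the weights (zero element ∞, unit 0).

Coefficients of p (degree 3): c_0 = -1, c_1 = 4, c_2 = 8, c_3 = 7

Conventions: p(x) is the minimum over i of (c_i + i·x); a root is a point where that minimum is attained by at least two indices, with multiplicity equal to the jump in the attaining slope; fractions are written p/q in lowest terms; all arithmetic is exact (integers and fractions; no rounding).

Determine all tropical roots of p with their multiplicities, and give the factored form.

hull edge (i=0, c=-1) to (i=3, c=7): slope 8/3, span 3
Factored form: p(x) = 7 ⊗ (x ⊕ (-8/3)) ⊗ (x ⊕ (-8/3)) ⊗ (x ⊕ (-8/3))
Answer: roots = -8/3 (mult 3)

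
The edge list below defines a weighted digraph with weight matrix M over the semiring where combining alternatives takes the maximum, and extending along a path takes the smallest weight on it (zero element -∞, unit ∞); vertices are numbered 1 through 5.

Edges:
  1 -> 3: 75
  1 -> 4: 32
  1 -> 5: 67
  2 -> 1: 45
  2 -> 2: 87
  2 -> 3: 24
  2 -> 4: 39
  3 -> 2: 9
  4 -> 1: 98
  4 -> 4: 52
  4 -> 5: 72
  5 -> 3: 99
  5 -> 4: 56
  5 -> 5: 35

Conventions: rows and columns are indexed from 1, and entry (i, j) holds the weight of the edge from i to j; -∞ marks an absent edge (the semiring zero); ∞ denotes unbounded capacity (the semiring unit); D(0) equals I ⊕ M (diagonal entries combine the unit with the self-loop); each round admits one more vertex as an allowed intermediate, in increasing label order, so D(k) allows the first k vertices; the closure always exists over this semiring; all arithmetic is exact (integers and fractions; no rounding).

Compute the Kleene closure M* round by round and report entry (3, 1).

D(0):
  [∞, -∞, 75, 32, 67]
  [45, ∞, 24, 39, -∞]
  [-∞, 9, ∞, -∞, -∞]
  [98, -∞, -∞, ∞, 72]
  [-∞, -∞, 99, 56, ∞]
D(1):
  [∞, -∞, 75, 32, 67]
  [45, ∞, 45, 39, 45]
  [-∞, 9, ∞, -∞, -∞]
  [98, -∞, 75, ∞, 72]
  [-∞, -∞, 99, 56, ∞]
D(2):
  [∞, -∞, 75, 32, 67]
  [45, ∞, 45, 39, 45]
  [9, 9, ∞, 9, 9]
  [98, -∞, 75, ∞, 72]
  [-∞, -∞, 99, 56, ∞]
D(3):
  [∞, 9, 75, 32, 67]
  [45, ∞, 45, 39, 45]
  [9, 9, ∞, 9, 9]
  [98, 9, 75, ∞, 72]
  [9, 9, 99, 56, ∞]
D(4):
  [∞, 9, 75, 32, 67]
  [45, ∞, 45, 39, 45]
  [9, 9, ∞, 9, 9]
  [98, 9, 75, ∞, 72]
  [56, 9, 99, 56, ∞]
D(5):
  [∞, 9, 75, 56, 67]
  [45, ∞, 45, 45, 45]
  [9, 9, ∞, 9, 9]
  [98, 9, 75, ∞, 72]
  [56, 9, 99, 56, ∞]
Answer: M*[3][1] = 9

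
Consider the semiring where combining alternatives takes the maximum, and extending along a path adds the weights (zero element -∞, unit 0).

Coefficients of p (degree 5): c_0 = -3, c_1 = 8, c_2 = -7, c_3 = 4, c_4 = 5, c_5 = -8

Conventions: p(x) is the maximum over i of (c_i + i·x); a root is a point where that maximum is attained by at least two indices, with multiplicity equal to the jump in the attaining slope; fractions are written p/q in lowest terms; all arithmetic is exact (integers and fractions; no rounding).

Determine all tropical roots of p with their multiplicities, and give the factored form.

hull edge (i=0, c=-3) to (i=1, c=8): slope 11, span 1
hull edge (i=1, c=8) to (i=4, c=5): slope -1, span 3
hull edge (i=4, c=5) to (i=5, c=-8): slope -13, span 1
Factored form: p(x) = -8 ⊗ (x ⊕ (-11)) ⊗ (x ⊕ 1) ⊗ (x ⊕ 1) ⊗ (x ⊕ 1) ⊗ (x ⊕ 13)
Answer: roots = -11 (mult 1), 1 (mult 3), 13 (mult 1)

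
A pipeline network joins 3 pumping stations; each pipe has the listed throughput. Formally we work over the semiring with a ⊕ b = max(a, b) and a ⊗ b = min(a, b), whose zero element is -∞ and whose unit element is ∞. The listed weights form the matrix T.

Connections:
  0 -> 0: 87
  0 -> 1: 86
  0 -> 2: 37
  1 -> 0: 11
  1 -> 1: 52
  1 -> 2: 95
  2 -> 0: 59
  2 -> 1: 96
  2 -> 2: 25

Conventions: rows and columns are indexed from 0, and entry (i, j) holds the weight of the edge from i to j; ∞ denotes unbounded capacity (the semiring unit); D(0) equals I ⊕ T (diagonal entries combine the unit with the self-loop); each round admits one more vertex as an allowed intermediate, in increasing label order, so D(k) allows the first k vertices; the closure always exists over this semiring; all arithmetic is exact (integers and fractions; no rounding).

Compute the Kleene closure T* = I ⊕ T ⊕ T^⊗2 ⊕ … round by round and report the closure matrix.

D(0):
  [∞, 86, 37]
  [11, ∞, 95]
  [59, 96, ∞]
D(1):
  [∞, 86, 37]
  [11, ∞, 95]
  [59, 96, ∞]
D(2):
  [∞, 86, 86]
  [11, ∞, 95]
  [59, 96, ∞]
D(3):
  [∞, 86, 86]
  [59, ∞, 95]
  [59, 96, ∞]
Answer: T* = [[∞, 86, 86], [59, ∞, 95], [59, 96, ∞]]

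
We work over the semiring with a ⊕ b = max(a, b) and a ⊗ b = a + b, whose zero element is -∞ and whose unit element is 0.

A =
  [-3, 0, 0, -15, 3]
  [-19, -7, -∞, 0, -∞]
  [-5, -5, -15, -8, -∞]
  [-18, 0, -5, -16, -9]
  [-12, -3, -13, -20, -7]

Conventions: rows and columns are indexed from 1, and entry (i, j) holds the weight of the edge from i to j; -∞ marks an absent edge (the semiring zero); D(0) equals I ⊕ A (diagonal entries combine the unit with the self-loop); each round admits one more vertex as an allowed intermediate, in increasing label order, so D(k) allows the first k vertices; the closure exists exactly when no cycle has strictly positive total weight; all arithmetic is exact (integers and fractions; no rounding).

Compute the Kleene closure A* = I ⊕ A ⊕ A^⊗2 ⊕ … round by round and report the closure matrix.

D(0):
  [0, 0, 0, -15, 3]
  [-19, 0, -∞, 0, -∞]
  [-5, -5, 0, -8, -∞]
  [-18, 0, -5, 0, -9]
  [-12, -3, -13, -20, 0]
D(1):
  [0, 0, 0, -15, 3]
  [-19, 0, -19, 0, -16]
  [-5, -5, 0, -8, -2]
  [-18, 0, -5, 0, -9]
  [-12, -3, -12, -20, 0]
D(2):
  [0, 0, 0, 0, 3]
  [-19, 0, -19, 0, -16]
  [-5, -5, 0, -5, -2]
  [-18, 0, -5, 0, -9]
  [-12, -3, -12, -3, 0]
D(3):
  [0, 0, 0, 0, 3]
  [-19, 0, -19, 0, -16]
  [-5, -5, 0, -5, -2]
  [-10, 0, -5, 0, -7]
  [-12, -3, -12, -3, 0]
D(4):
  [0, 0, 0, 0, 3]
  [-10, 0, -5, 0, -7]
  [-5, -5, 0, -5, -2]
  [-10, 0, -5, 0, -7]
  [-12, -3, -8, -3, 0]
D(5):
  [0, 0, 0, 0, 3]
  [-10, 0, -5, 0, -7]
  [-5, -5, 0, -5, -2]
  [-10, 0, -5, 0, -7]
  [-12, -3, -8, -3, 0]
Answer: A* = [[0, 0, 0, 0, 3], [-10, 0, -5, 0, -7], [-5, -5, 0, -5, -2], [-10, 0, -5, 0, -7], [-12, -3, -8, -3, 0]]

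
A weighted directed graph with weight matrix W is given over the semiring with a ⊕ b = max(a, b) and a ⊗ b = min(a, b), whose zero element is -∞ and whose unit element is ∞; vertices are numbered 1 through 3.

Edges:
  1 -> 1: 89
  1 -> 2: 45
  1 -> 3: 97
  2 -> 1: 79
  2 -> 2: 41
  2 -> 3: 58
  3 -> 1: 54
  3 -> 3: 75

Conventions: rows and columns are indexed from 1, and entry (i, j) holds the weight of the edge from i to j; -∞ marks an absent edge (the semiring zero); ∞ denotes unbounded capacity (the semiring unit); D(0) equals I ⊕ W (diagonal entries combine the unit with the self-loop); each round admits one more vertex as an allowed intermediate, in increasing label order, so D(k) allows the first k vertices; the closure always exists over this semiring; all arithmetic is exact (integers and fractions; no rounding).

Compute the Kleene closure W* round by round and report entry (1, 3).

D(0):
  [∞, 45, 97]
  [79, ∞, 58]
  [54, -∞, ∞]
D(1):
  [∞, 45, 97]
  [79, ∞, 79]
  [54, 45, ∞]
D(2):
  [∞, 45, 97]
  [79, ∞, 79]
  [54, 45, ∞]
D(3):
  [∞, 45, 97]
  [79, ∞, 79]
  [54, 45, ∞]
Answer: W*[1][3] = 97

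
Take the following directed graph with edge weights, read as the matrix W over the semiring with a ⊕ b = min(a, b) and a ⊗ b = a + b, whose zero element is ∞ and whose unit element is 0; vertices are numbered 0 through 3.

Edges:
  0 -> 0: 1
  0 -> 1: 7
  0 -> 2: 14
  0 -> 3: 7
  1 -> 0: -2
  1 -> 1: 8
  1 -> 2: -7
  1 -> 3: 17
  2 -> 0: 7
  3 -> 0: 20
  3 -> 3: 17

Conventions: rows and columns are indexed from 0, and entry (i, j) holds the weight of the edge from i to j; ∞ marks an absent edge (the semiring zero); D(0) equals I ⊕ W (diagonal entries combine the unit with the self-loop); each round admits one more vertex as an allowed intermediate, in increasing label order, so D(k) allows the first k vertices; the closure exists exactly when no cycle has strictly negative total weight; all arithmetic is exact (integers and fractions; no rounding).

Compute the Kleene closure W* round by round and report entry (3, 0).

D(0):
  [0, 7, 14, 7]
  [-2, 0, -7, 17]
  [7, ∞, 0, ∞]
  [20, ∞, ∞, 0]
D(1):
  [0, 7, 14, 7]
  [-2, 0, -7, 5]
  [7, 14, 0, 14]
  [20, 27, 34, 0]
D(2):
  [0, 7, 0, 7]
  [-2, 0, -7, 5]
  [7, 14, 0, 14]
  [20, 27, 20, 0]
D(3):
  [0, 7, 0, 7]
  [-2, 0, -7, 5]
  [7, 14, 0, 14]
  [20, 27, 20, 0]
D(4):
  [0, 7, 0, 7]
  [-2, 0, -7, 5]
  [7, 14, 0, 14]
  [20, 27, 20, 0]
Answer: W*[3][0] = 20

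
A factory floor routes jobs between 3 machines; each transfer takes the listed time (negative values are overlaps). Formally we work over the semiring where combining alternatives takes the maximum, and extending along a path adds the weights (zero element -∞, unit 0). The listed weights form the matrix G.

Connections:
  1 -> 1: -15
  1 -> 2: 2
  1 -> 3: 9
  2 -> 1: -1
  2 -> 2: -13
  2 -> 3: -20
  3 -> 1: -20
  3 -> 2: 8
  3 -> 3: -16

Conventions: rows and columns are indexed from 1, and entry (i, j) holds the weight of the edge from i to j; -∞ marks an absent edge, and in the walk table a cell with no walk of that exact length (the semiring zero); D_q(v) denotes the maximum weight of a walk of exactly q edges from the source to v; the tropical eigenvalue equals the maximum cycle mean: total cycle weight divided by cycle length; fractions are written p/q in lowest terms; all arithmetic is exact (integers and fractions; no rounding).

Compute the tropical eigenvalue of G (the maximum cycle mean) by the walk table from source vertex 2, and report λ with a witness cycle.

q=0: [-∞, 0, -∞]
q=1: [-1, -13, -20]
q=2: [-14, 1, 8]
q=3: [0, 16, -5]
Optimal cycle mean attained by: cycle 1->3->2->1, total 9 + 8 + (-1), length 3.
Answer: λ = 16/3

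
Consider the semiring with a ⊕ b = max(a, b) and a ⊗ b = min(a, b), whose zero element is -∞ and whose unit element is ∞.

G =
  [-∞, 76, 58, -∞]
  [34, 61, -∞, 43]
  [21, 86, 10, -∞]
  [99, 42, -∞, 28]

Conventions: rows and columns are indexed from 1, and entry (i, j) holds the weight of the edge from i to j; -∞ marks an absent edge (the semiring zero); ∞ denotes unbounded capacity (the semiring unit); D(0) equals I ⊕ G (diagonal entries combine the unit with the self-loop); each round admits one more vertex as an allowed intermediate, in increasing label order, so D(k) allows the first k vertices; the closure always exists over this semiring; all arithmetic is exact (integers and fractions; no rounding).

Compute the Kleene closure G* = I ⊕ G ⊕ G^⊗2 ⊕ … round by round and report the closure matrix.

D(0):
  [∞, 76, 58, -∞]
  [34, ∞, -∞, 43]
  [21, 86, ∞, -∞]
  [99, 42, -∞, ∞]
D(1):
  [∞, 76, 58, -∞]
  [34, ∞, 34, 43]
  [21, 86, ∞, -∞]
  [99, 76, 58, ∞]
D(2):
  [∞, 76, 58, 43]
  [34, ∞, 34, 43]
  [34, 86, ∞, 43]
  [99, 76, 58, ∞]
D(3):
  [∞, 76, 58, 43]
  [34, ∞, 34, 43]
  [34, 86, ∞, 43]
  [99, 76, 58, ∞]
D(4):
  [∞, 76, 58, 43]
  [43, ∞, 43, 43]
  [43, 86, ∞, 43]
  [99, 76, 58, ∞]
Answer: G* = [[∞, 76, 58, 43], [43, ∞, 43, 43], [43, 86, ∞, 43], [99, 76, 58, ∞]]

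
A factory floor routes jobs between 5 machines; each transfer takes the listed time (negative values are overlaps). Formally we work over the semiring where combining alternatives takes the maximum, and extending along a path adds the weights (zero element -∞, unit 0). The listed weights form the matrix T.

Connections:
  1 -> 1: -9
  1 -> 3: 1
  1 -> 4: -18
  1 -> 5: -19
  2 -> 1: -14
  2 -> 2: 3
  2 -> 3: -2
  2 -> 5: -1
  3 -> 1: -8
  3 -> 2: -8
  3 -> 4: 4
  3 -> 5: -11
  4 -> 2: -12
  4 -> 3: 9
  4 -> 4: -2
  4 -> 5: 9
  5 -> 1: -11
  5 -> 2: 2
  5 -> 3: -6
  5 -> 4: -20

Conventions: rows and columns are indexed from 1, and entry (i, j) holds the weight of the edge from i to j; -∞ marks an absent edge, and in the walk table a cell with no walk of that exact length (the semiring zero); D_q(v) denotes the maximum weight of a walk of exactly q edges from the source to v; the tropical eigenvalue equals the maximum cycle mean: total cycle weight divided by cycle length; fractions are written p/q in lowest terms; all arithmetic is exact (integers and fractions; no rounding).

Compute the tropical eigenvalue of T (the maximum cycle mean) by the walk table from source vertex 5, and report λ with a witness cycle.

q=0: [-∞, -∞, -∞, -∞, 0]
q=1: [-11, 2, -6, -20, -∞]
q=2: [-12, 5, 0, -2, 1]
q=3: [-8, 8, 7, 4, 7]
q=4: [-1, 11, 13, 11, 13]
q=5: [5, 15, 20, 17, 20]
Optimal cycle mean attained by: cycle 3->4->3, total 4 + 9, length 2.
Answer: λ = 13/2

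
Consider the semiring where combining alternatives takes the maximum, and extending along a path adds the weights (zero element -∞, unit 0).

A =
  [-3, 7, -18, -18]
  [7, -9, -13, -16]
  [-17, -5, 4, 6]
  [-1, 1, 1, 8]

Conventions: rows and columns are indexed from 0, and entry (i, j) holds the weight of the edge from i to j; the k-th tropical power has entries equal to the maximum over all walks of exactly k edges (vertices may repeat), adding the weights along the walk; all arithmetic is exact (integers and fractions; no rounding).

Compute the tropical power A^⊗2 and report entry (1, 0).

A^⊗2:
  [14, 4, -6, -9]
  [4, 14, -9, -7]
  [5, 7, 8, 14]
  [8, 9, 9, 16]
Key observation: the optimum is the walk 1->0->0, with weight 7 + (-3) = 4.
Optimal value attained by: walk 1->0->0.
Answer: (A^⊗2)[1][0] = 4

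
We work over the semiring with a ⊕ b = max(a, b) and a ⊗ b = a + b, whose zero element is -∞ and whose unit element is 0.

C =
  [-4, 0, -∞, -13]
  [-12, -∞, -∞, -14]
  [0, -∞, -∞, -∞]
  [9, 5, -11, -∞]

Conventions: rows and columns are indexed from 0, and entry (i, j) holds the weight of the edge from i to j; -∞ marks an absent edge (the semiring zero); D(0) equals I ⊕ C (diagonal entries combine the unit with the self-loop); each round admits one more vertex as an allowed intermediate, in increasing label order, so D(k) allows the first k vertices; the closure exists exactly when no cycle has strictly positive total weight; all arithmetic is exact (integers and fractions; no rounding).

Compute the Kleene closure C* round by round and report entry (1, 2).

D(0):
  [0, 0, -∞, -13]
  [-12, 0, -∞, -14]
  [0, -∞, 0, -∞]
  [9, 5, -11, 0]
D(1):
  [0, 0, -∞, -13]
  [-12, 0, -∞, -14]
  [0, 0, 0, -13]
  [9, 9, -11, 0]
D(2):
  [0, 0, -∞, -13]
  [-12, 0, -∞, -14]
  [0, 0, 0, -13]
  [9, 9, -11, 0]
D(3):
  [0, 0, -∞, -13]
  [-12, 0, -∞, -14]
  [0, 0, 0, -13]
  [9, 9, -11, 0]
D(4):
  [0, 0, -24, -13]
  [-5, 0, -25, -14]
  [0, 0, 0, -13]
  [9, 9, -11, 0]
Answer: C*[1][2] = -25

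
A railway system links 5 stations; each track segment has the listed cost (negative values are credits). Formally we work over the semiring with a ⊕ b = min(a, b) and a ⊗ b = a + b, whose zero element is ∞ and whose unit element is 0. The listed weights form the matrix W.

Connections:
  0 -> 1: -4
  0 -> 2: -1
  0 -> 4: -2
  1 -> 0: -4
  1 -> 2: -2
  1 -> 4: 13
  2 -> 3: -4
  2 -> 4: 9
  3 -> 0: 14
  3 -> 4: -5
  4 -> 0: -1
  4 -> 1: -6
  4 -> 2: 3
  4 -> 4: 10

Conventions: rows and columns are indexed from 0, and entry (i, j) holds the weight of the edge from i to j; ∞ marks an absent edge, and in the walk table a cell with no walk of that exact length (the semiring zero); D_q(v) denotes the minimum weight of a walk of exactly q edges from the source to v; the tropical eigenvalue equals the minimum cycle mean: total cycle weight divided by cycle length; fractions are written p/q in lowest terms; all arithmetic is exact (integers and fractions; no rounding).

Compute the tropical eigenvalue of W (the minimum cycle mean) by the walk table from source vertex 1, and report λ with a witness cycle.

q=0: [∞, 0, ∞, ∞, ∞]
q=1: [-4, ∞, -2, ∞, 13]
q=2: [12, -8, -5, -6, -6]
q=3: [-12, -12, -10, -9, -11]
q=4: [-16, -17, -14, -14, -14]
q=5: [-21, -20, -19, -18, -19]
Optimal cycle mean attained by: cycle 1->2->3->4->1, total (-2) + (-4) + (-5) + (-6), length 4.
Answer: λ = -17/4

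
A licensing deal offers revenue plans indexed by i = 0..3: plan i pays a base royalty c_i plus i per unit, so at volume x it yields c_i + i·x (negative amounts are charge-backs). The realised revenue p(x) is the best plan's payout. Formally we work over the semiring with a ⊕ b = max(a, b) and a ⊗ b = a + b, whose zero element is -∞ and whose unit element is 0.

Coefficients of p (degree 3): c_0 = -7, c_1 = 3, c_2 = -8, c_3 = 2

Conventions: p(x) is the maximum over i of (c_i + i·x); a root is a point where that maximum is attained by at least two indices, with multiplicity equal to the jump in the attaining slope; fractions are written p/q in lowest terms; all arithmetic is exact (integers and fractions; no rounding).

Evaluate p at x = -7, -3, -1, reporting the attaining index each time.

p(-7) = max(-7+0·(-7)=-7, 3+1·(-7)=-4, -8+2·(-7)=-22, 2+3·(-7)=-19) = -4 (attained by i=1)
p(-3) = max(-7+0·(-3)=-7, 3+1·(-3)=0, -8+2·(-3)=-14, 2+3·(-3)=-7) = 0 (attained by i=1)
p(-1) = max(-7+0·(-1)=-7, 3+1·(-1)=2, -8+2·(-1)=-10, 2+3·(-1)=-1) = 2 (attained by i=1)
Answer: p(-7) = -4; p(-3) = 0; p(-1) = 2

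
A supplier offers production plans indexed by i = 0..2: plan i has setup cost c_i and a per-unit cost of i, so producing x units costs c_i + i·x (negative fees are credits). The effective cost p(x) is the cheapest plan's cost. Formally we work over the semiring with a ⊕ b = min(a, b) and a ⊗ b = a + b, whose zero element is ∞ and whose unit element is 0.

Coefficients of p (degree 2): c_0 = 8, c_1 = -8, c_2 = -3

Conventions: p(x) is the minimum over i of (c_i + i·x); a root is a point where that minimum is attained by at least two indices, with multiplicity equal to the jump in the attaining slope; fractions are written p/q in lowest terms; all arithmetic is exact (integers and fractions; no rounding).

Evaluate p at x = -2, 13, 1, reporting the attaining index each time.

p(-2) = min(8+0·(-2)=8, -8+1·(-2)=-10, -3+2·(-2)=-7) = -10 (attained by i=1)
p(13) = min(8+0·13=8, -8+1·13=5, -3+2·13=23) = 5 (attained by i=1)
p(1) = min(8+0·1=8, -8+1·1=-7, -3+2·1=-1) = -7 (attained by i=1)
Answer: p(-2) = -10; p(13) = 5; p(1) = -7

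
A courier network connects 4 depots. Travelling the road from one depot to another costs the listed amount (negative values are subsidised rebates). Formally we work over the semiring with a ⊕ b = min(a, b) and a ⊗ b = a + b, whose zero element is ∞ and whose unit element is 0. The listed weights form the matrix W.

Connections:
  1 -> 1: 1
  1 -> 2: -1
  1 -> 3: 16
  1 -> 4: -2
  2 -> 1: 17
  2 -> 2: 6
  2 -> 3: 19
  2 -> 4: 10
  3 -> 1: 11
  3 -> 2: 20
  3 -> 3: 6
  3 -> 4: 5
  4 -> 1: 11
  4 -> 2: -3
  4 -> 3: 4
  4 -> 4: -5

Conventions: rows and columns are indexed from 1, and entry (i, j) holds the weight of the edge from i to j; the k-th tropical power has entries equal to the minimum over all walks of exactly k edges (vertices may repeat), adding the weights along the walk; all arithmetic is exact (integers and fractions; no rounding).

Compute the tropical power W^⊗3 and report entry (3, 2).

W^⊗2:
  [2, -5, 2, -7]
  [18, 7, 14, 5]
  [12, 2, 9, 0]
  [6, -8, -1, -10]
W^⊗3:
  [3, -10, -3, -12]
  [16, 2, 9, 0]
  [11, -3, 4, -5]
  [1, -13, -6, -15]
Key observation: the optimum is the walk 3->4->4->2, with weight 5 + (-5) + (-3) = -3.
Optimal value attained by: walk 3->4->4->2.
Answer: (W^⊗3)[3][2] = -3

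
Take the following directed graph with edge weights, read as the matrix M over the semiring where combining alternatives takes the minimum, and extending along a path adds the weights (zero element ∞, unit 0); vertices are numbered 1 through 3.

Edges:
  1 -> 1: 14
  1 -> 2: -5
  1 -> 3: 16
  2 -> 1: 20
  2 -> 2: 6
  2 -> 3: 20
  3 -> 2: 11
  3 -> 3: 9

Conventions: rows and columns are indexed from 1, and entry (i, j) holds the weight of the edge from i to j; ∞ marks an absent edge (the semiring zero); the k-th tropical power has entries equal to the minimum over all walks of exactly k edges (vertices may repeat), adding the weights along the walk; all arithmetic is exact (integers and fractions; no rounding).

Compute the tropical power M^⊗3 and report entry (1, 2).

M^⊗2:
  [15, 1, 15]
  [26, 12, 26]
  [31, 17, 18]
M^⊗3:
  [21, 7, 21]
  [32, 18, 32]
  [37, 23, 27]
Key observation: the optimum is the walk 1->2->2->2, with weight (-5) + 6 + 6 = 7.
Optimal value attained by: walk 1->2->2->2.
Answer: (M^⊗3)[1][2] = 7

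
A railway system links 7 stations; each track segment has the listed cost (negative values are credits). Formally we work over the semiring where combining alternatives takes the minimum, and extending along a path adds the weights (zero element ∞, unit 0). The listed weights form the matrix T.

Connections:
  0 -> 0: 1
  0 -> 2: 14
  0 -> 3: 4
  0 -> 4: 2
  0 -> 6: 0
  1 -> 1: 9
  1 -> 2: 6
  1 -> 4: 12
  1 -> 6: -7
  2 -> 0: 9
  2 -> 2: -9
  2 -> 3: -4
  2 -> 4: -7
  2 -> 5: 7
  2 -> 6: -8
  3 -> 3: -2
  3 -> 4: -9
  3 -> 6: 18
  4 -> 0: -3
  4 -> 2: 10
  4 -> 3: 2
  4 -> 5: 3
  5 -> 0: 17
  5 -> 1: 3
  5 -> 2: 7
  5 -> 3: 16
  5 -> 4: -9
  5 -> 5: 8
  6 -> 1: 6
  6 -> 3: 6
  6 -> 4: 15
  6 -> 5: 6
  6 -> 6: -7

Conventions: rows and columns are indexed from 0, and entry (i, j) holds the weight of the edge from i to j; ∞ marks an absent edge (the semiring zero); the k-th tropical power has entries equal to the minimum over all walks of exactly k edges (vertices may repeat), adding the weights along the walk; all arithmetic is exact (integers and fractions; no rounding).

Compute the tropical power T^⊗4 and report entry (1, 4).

T^⊗2:
  [-1, 6, 5, 2, -5, 5, -7]
  [9, -1, -3, -1, -1, -1, -14]
  [-10, -2, -18, -13, -16, -4, -17]
  [-12, 24, 1, -7, -11, -6, 11]
  [-2, 6, 1, 0, -7, 11, -3]
  [-12, 11, -2, -7, -1, -6, -4]
  [12, -1, 12, -1, -3, -1, -14]
T^⊗3:
  [-8, -1, -4, -3, -7, -2, -14]
  [-4, -8, -12, -8, -10, -8, -21]
  [-19, -11, -27, -22, -25, -13, -26]
  [-14, -3, -8, -9, -16, -8, -12]
  [-10, 3, -8, -5, -9, -4, -10]
  [-11, -3, -11, -9, -16, 2, -12]
  [-6, -8, 3, -8, -10, -8, -21]
T^⊗4:
  [-10, -8, -13, -8, -12, -8, -21]
  [-13, -15, -21, -16, -19, -15, -28]
  [-28, -20, -36, -31, -34, -22, -35]
  [-19, -6, -17, -14, -18, -13, -19]
  [-12, -4, -17, -12, -15, -6, -17]
  [-19, -6, -20, -15, -18, -13, -19]
  [-13, -15, -6, -15, -17, -15, -28]
Key observation: the optimum is the walk 1->2->2->2->4, with weight 6 + (-9) + (-9) + (-7) = -19.
Optimal value attained by: walk 1->2->2->2->4.
Answer: (T^⊗4)[1][4] = -19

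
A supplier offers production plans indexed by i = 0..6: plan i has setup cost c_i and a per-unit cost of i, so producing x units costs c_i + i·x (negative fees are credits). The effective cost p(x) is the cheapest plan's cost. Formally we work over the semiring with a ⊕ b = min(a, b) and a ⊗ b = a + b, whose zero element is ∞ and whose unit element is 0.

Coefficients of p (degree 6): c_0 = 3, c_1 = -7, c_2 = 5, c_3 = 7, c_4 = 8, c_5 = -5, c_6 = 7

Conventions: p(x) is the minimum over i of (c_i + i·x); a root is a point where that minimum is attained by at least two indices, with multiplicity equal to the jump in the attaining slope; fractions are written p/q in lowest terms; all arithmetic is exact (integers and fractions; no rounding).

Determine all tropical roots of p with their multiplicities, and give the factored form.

hull edge (i=0, c=3) to (i=1, c=-7): slope -10, span 1
hull edge (i=1, c=-7) to (i=5, c=-5): slope 1/2, span 4
hull edge (i=5, c=-5) to (i=6, c=7): slope 12, span 1
Factored form: p(x) = 7 ⊗ (x ⊕ (-12)) ⊗ (x ⊕ (-1/2)) ⊗ (x ⊕ (-1/2)) ⊗ (x ⊕ (-1/2)) ⊗ (x ⊕ (-1/2)) ⊗ (x ⊕ 10)
Answer: roots = -12 (mult 1), -1/2 (mult 4), 10 (mult 1)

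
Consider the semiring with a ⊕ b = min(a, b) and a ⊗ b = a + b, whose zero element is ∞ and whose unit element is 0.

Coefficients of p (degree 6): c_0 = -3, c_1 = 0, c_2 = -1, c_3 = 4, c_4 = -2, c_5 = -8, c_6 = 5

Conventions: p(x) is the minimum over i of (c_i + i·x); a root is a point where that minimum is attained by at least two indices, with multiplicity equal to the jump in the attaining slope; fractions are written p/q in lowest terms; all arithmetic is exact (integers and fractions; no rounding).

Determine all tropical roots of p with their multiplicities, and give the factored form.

hull edge (i=0, c=-3) to (i=5, c=-8): slope -1, span 5
hull edge (i=5, c=-8) to (i=6, c=5): slope 13, span 1
Factored form: p(x) = 5 ⊗ (x ⊕ (-13)) ⊗ (x ⊕ 1) ⊗ (x ⊕ 1) ⊗ (x ⊕ 1) ⊗ (x ⊕ 1) ⊗ (x ⊕ 1)
Answer: roots = -13 (mult 1), 1 (mult 5)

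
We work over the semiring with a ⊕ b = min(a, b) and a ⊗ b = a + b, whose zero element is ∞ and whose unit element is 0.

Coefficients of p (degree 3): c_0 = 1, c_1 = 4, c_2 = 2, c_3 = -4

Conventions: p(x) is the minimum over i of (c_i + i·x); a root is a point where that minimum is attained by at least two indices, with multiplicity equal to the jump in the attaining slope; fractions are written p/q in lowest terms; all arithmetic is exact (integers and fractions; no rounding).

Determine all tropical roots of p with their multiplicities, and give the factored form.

hull edge (i=0, c=1) to (i=3, c=-4): slope -5/3, span 3
Factored form: p(x) = -4 ⊗ (x ⊕ 5/3) ⊗ (x ⊕ 5/3) ⊗ (x ⊕ 5/3)
Answer: roots = 5/3 (mult 3)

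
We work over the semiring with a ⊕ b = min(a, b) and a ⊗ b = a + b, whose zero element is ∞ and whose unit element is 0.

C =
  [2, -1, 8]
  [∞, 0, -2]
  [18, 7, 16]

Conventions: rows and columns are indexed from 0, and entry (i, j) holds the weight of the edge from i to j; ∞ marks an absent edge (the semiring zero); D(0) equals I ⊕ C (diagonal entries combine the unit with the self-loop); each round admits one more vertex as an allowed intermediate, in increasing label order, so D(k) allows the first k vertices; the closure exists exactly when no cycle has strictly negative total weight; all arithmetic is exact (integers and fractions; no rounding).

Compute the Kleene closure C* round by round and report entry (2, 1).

D(0):
  [0, -1, 8]
  [∞, 0, -2]
  [18, 7, 0]
D(1):
  [0, -1, 8]
  [∞, 0, -2]
  [18, 7, 0]
D(2):
  [0, -1, -3]
  [∞, 0, -2]
  [18, 7, 0]
D(3):
  [0, -1, -3]
  [16, 0, -2]
  [18, 7, 0]
Answer: C*[2][1] = 7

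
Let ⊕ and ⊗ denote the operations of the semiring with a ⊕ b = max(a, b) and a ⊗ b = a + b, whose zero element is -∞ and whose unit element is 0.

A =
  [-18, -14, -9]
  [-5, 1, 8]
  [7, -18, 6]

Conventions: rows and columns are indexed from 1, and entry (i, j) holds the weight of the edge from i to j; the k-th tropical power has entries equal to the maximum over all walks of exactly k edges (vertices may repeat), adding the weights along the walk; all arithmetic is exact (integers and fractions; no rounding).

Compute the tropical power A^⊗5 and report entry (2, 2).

A^⊗2:
  [-2, -13, -3]
  [15, 2, 14]
  [13, -7, 12]
A^⊗3:
  [4, -12, 3]
  [21, 3, 20]
  [19, -1, 18]
A^⊗4:
  [10, -10, 9]
  [27, 7, 26]
  [25, 5, 24]
A^⊗5:
  [16, -4, 15]
  [33, 13, 32]
  [31, 11, 30]
Key observation: the optimum is the walk 2->3->3->3->1->2, with weight 8 + 6 + 6 + 7 + (-14) = 13.
Optimal value attained by: walk 2->3->3->3->1->2.
Answer: (A^⊗5)[2][2] = 13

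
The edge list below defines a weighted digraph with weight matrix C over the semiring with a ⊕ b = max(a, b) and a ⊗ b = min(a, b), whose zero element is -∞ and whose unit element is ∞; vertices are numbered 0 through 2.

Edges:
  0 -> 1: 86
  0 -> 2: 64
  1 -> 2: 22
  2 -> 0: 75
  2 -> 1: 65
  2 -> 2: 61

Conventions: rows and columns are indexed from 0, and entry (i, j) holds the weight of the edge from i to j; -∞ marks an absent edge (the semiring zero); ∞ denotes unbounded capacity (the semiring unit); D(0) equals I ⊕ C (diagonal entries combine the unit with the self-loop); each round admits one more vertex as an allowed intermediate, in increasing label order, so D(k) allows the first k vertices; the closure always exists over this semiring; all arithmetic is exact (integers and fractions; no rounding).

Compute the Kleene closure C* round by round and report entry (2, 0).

D(0):
  [∞, 86, 64]
  [-∞, ∞, 22]
  [75, 65, ∞]
D(1):
  [∞, 86, 64]
  [-∞, ∞, 22]
  [75, 75, ∞]
D(2):
  [∞, 86, 64]
  [-∞, ∞, 22]
  [75, 75, ∞]
D(3):
  [∞, 86, 64]
  [22, ∞, 22]
  [75, 75, ∞]
Answer: C*[2][0] = 75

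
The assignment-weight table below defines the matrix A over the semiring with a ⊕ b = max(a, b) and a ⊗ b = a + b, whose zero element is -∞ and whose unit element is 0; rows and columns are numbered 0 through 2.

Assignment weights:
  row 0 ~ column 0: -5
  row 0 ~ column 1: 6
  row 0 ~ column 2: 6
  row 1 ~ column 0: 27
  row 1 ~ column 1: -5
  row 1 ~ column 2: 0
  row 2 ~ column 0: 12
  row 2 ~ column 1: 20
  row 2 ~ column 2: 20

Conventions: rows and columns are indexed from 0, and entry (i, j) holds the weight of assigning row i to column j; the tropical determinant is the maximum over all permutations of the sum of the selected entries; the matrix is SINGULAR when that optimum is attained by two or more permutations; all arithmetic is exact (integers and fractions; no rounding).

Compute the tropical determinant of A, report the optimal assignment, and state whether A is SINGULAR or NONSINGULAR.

σ = (0, 1, 2): (-5) + (-5) + 20 = 10
σ = (0, 2, 1): (-5) + 0 + 20 = 15
σ = (1, 0, 2): 6 + 27 + 20 = 53
σ = (1, 2, 0): 6 + 0 + 12 = 18
σ = (2, 0, 1): 6 + 27 + 20 = 53
σ = (2, 1, 0): 6 + (-5) + 12 = 13
Optimal value attained by: σ = (1, 0, 2).
Answer: det⊕(A) = 53; verdict: SINGULAR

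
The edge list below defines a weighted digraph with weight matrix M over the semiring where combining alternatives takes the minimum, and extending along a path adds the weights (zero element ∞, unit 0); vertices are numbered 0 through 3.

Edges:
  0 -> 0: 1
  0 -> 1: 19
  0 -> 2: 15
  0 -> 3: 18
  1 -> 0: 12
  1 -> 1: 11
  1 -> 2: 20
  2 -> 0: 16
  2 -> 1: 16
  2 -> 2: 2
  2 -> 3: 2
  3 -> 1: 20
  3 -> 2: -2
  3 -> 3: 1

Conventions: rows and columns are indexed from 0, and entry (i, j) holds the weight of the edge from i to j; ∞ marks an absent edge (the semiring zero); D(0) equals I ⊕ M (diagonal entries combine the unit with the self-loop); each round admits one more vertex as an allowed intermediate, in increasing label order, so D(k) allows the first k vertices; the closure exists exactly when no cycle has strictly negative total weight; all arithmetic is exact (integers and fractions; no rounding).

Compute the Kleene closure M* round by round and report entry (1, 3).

D(0):
  [0, 19, 15, 18]
  [12, 0, 20, ∞]
  [16, 16, 0, 2]
  [∞, 20, -2, 0]
D(1):
  [0, 19, 15, 18]
  [12, 0, 20, 30]
  [16, 16, 0, 2]
  [∞, 20, -2, 0]
D(2):
  [0, 19, 15, 18]
  [12, 0, 20, 30]
  [16, 16, 0, 2]
  [32, 20, -2, 0]
D(3):
  [0, 19, 15, 17]
  [12, 0, 20, 22]
  [16, 16, 0, 2]
  [14, 14, -2, 0]
D(4):
  [0, 19, 15, 17]
  [12, 0, 20, 22]
  [16, 16, 0, 2]
  [14, 14, -2, 0]
Answer: M*[1][3] = 22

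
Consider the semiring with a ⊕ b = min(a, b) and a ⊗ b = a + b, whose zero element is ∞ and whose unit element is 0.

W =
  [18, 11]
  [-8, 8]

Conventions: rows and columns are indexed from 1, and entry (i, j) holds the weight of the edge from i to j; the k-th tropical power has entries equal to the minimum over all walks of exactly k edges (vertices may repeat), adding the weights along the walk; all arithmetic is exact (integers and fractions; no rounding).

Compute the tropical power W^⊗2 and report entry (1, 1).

W^⊗2:
  [3, 19]
  [0, 3]
Key observation: the optimum is the walk 1->2->1, with weight 11 + (-8) = 3.
Optimal value attained by: walk 1->2->1.
Answer: (W^⊗2)[1][1] = 3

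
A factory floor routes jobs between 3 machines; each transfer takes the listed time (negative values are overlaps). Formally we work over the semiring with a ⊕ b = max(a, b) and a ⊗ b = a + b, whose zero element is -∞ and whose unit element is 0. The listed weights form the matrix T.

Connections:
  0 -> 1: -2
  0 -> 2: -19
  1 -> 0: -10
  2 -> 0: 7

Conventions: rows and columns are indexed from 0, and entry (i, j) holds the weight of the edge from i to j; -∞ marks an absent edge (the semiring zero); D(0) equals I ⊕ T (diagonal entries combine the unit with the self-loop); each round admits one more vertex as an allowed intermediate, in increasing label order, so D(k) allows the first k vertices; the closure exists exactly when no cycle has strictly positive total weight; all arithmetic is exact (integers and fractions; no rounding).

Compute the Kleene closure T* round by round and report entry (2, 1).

D(0):
  [0, -2, -19]
  [-10, 0, -∞]
  [7, -∞, 0]
D(1):
  [0, -2, -19]
  [-10, 0, -29]
  [7, 5, 0]
D(2):
  [0, -2, -19]
  [-10, 0, -29]
  [7, 5, 0]
D(3):
  [0, -2, -19]
  [-10, 0, -29]
  [7, 5, 0]
Answer: T*[2][1] = 5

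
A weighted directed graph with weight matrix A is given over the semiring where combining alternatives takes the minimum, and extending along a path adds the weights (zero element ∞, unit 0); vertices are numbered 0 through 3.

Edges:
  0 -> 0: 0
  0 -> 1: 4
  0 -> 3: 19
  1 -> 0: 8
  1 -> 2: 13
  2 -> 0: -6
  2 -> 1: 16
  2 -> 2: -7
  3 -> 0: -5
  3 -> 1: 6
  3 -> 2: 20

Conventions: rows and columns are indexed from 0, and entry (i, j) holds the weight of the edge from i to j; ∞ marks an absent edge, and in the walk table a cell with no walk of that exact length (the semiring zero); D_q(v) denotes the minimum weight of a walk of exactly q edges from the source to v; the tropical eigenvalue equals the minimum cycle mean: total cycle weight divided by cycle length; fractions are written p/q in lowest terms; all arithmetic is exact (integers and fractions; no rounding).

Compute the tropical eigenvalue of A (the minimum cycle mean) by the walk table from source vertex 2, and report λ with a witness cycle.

q=0: [∞, ∞, 0, ∞]
q=1: [-6, 16, -7, ∞]
q=2: [-13, -2, -14, 13]
q=3: [-20, -9, -21, 6]
q=4: [-27, -16, -28, -1]
Optimal cycle mean attained by: cycle 2->2, total (-7), length 1.
Answer: λ = -7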